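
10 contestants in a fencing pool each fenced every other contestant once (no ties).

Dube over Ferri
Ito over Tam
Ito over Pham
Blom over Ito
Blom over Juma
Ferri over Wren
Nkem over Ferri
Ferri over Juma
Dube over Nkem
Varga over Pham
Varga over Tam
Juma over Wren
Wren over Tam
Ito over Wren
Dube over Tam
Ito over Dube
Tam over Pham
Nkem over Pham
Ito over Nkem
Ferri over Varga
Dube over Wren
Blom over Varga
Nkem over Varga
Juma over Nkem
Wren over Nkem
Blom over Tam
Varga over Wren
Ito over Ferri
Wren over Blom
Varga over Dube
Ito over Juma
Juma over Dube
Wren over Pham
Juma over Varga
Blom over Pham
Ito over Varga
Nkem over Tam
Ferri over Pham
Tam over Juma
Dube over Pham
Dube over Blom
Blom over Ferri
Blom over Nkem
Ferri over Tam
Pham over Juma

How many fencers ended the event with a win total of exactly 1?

1

Win totals: Wren 4, Blom 7, Pham 1, Tam 2, Dube 6, Nkem 4, Ito 8, Ferri 5, Varga 4, Juma 4.
Exactly 1: Pham — 1 fencer.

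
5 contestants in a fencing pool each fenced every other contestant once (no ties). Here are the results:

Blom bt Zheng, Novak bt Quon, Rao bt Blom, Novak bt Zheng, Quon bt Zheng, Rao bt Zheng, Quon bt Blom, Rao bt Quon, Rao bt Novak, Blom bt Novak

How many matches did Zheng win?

Zheng's results: beat no one; lost to Quon, Blom, Rao, Novak.
That is 0 wins.

0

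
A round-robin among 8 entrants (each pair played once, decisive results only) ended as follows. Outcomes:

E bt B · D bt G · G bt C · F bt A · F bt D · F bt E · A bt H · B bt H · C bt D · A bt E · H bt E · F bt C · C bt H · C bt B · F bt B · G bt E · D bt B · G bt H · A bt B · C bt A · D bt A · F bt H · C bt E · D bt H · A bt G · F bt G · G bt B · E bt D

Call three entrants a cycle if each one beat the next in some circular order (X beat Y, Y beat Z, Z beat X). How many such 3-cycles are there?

Win totals: A 4, B 1, C 5, D 4, E 2, F 7, G 4, H 1.
An entrant with w wins dominates both others in C(w,2) triples; summing gives 6 + 0 + 10 + 6 + 1 + 21 + 6 + 0 = 50 transitive triples.
Total triples C(8,3) = 56, so cyclic triples = 56 − 50 = 6.

6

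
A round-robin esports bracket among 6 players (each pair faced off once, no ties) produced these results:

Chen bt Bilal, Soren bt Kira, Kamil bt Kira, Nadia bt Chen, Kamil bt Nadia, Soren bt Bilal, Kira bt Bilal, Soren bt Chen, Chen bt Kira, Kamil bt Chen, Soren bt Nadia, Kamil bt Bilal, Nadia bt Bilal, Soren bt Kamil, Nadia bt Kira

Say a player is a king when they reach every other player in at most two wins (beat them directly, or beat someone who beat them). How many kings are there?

1

Soren reaches everyone (king).
Bilal cannot reach Soren, Kamil, Kira, Chen, Nadia in two steps.
Kamil cannot reach Soren in two steps.
Kira cannot reach Soren, Kamil, Chen, Nadia in two steps.
Chen cannot reach Soren, Kamil, Nadia in two steps.
Nadia cannot reach Soren, Kamil in two steps.
Kings: Soren — 1.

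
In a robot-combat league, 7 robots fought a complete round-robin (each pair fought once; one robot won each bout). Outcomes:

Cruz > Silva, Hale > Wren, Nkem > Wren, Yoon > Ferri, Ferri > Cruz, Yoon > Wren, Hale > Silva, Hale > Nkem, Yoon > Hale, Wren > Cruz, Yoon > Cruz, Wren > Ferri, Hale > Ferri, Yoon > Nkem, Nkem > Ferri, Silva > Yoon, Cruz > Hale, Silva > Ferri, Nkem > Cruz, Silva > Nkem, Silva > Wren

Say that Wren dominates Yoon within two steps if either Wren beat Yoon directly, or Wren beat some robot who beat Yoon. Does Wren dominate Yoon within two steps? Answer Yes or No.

Wren did not beat Yoon directly.
Wren beat Cruz, Ferri, but each of them lost to Yoon. No two-step path.

No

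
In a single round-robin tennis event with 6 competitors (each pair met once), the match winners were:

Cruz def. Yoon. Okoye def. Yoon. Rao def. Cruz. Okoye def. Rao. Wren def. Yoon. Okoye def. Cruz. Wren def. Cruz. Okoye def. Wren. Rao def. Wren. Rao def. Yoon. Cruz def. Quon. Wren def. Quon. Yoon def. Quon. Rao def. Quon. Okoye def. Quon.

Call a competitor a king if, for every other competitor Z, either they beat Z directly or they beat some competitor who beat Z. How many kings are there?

Rao cannot reach Okoye in two steps.
Wren cannot reach Rao, Okoye in two steps.
Okoye reaches everyone (king).
Cruz cannot reach Rao, Wren, Okoye in two steps.
Yoon cannot reach Rao, Wren, Okoye, Cruz in two steps.
Quon cannot reach Rao, Wren, Okoye, Cruz, Yoon in two steps.
Kings: Okoye — 1.

1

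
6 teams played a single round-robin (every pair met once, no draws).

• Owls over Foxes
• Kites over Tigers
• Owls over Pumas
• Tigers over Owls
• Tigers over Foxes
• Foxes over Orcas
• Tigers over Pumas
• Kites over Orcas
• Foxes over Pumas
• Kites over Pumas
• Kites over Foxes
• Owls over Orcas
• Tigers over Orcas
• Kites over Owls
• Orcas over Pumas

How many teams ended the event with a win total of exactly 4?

Win totals: Pumas 0, Owls 3, Tigers 4, Orcas 1, Kites 5, Foxes 2.
Exactly 4: Tigers — 1 team.

1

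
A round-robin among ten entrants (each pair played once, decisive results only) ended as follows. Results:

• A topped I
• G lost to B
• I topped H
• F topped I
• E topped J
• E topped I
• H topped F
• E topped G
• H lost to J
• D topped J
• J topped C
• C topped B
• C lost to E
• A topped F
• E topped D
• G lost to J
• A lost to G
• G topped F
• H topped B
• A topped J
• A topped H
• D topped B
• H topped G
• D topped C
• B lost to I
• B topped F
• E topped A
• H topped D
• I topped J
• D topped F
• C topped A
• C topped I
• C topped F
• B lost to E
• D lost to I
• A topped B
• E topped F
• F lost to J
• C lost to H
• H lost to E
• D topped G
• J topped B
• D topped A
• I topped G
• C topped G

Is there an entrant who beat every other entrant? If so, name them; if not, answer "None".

E

E has 9 wins out of 9 opponents — a perfect record.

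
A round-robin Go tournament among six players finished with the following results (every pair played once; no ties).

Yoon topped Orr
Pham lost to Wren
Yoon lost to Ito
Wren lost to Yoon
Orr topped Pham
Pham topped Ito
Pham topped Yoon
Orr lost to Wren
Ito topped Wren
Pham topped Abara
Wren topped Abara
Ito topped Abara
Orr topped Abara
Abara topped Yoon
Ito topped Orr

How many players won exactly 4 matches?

Win totals: Ito 4, Yoon 2, Pham 3, Orr 2, Wren 3, Abara 1.
Exactly 4: Ito — 1 player.

1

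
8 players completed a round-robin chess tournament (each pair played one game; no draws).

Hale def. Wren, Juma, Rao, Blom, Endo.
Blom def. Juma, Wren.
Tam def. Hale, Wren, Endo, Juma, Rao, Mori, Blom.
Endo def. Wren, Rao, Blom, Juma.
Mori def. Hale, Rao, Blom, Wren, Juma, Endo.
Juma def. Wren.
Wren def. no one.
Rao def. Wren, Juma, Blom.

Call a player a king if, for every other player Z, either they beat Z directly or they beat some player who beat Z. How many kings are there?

1

Blom cannot reach Endo, Tam, Mori, Hale, Rao in two steps.
Endo cannot reach Tam, Mori, Hale in two steps.
Tam reaches everyone (king).
Mori cannot reach Tam in two steps.
Wren cannot reach Blom, Endo, Tam, Mori, Juma, Hale, Rao in two steps.
Juma cannot reach Blom, Endo, Tam, Mori, Hale, Rao in two steps.
Hale cannot reach Tam, Mori in two steps.
Rao cannot reach Endo, Tam, Mori, Hale in two steps.
Kings: Tam — 1.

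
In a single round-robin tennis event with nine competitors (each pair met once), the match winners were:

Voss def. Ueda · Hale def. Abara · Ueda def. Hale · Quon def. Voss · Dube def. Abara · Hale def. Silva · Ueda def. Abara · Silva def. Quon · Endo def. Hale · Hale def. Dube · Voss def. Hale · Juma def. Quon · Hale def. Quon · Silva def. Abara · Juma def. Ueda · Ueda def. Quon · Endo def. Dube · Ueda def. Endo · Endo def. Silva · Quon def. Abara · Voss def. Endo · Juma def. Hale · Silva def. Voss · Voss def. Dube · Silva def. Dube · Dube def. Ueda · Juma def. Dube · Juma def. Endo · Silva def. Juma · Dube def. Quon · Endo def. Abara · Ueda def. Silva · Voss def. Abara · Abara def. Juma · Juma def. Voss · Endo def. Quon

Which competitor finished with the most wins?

Win totals: Ueda 5, Juma 6, Abara 1, Voss 5, Dube 3, Silva 5, Endo 5, Quon 2, Hale 4.
Juma leads with 6 wins (next highest: 5).

Juma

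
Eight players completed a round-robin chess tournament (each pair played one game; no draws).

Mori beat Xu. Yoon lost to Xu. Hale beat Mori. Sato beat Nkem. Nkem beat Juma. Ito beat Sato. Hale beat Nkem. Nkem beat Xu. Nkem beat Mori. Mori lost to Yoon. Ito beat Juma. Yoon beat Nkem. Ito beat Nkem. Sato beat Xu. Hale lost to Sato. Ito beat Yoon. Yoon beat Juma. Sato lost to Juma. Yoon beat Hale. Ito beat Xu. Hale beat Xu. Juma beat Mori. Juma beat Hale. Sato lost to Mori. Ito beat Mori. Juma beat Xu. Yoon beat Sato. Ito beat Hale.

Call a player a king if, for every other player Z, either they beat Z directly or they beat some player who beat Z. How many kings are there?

Sato cannot reach Ito in two steps.
Xu cannot reach Ito in two steps.
Mori cannot reach Ito, Juma in two steps.
Nkem cannot reach Ito in two steps.
Hale cannot reach Ito in two steps.
Ito reaches everyone (king).
Yoon cannot reach Ito in two steps.
Juma cannot reach Ito in two steps.
Kings: Ito — 1.

1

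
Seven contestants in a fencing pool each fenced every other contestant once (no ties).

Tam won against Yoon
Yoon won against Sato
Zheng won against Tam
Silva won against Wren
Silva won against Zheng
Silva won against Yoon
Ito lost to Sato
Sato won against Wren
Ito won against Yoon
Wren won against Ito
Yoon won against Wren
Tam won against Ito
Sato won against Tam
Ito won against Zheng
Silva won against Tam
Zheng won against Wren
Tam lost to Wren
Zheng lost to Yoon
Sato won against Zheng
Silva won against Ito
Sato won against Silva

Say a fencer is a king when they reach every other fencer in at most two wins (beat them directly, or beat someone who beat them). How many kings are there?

Zheng cannot reach Sato, Silva in two steps.
Sato reaches everyone (king).
Ito cannot reach Silva in two steps.
Wren cannot reach Sato, Silva in two steps.
Tam cannot reach Silva in two steps.
Silva reaches everyone (king).
Yoon reaches everyone (king).
Kings: Sato, Silva, Yoon — 3.

3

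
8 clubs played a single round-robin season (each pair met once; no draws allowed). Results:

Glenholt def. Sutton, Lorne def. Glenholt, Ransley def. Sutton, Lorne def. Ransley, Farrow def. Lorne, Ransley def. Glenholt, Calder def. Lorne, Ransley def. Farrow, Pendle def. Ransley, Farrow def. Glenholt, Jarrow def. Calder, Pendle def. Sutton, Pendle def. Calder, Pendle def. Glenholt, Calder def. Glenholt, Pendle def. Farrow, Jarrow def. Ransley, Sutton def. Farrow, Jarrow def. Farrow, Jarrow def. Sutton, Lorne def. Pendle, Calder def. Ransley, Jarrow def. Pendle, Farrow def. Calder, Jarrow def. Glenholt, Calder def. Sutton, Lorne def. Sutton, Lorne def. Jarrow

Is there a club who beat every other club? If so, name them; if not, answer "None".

None

Highest win total is Jarrow with 6 (out of 7 possible).
Jarrow lost to Lorne, so no club went undefeated.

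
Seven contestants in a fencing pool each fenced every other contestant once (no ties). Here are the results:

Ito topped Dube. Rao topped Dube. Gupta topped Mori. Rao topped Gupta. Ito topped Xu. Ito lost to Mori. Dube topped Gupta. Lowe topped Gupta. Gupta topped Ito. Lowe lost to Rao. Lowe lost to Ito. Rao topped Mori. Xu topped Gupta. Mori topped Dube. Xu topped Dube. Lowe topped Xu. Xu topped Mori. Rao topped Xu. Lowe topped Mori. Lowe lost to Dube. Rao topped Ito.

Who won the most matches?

Win totals: Lowe 3, Rao 6, Dube 2, Ito 3, Mori 2, Xu 3, Gupta 2.
Rao leads with 6 wins (next highest: 3).

Rao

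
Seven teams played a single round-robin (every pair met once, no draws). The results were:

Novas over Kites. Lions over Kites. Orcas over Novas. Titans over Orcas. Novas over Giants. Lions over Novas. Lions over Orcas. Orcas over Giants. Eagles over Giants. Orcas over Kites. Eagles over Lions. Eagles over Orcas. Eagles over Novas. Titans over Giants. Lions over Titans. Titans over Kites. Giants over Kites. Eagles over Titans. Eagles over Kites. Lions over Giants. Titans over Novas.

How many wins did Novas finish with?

2

Novas' results: beat Kites, Giants; lost to Orcas, Lions, Eagles, Titans.
That is 2 wins.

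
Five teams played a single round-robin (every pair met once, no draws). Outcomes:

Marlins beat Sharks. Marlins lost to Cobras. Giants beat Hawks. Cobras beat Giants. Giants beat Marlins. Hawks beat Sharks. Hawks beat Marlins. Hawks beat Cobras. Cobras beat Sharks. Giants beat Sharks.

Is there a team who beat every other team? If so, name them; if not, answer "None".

Highest win total is Hawks with 3 (out of 4 possible).
Hawks lost to Giants, so no team went undefeated.

None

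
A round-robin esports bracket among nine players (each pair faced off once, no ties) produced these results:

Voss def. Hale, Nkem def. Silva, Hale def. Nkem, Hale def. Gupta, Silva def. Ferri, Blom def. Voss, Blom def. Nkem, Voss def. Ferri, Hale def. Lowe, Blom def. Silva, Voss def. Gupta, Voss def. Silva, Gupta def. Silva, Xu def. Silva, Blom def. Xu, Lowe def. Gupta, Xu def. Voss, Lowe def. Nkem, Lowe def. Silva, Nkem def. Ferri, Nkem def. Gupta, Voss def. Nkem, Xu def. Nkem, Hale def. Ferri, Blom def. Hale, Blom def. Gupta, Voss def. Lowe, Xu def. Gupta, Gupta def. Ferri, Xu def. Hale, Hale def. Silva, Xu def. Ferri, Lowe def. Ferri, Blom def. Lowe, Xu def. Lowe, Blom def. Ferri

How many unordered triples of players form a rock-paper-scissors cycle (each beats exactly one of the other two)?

0

Win totals: Hale 5, Blom 8, Lowe 4, Xu 7, Ferri 0, Nkem 3, Voss 6, Gupta 2, Silva 1.
A player with w wins dominates both others in C(w,2) triples; summing gives 10 + 28 + 6 + 21 + 0 + 3 + 15 + 1 + 0 = 84 transitive triples.
Total triples C(9,3) = 84, so cyclic triples = 84 − 84 = 0.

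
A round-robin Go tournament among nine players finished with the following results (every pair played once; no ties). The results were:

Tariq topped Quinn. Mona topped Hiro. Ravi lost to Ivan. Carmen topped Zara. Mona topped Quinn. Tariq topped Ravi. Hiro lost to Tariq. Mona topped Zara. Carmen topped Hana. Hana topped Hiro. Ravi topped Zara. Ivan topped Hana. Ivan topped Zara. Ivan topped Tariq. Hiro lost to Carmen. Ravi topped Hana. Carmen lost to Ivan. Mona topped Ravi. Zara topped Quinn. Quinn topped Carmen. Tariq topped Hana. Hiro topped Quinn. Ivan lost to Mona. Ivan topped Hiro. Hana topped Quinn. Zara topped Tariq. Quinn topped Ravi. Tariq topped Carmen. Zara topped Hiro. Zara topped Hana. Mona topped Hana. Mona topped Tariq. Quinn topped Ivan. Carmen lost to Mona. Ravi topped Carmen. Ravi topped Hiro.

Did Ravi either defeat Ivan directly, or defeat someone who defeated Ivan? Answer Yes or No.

No

Ravi did not beat Ivan directly.
Ravi beat Hiro, Hana, Zara, Carmen, but each of them lost to Ivan. No two-step path.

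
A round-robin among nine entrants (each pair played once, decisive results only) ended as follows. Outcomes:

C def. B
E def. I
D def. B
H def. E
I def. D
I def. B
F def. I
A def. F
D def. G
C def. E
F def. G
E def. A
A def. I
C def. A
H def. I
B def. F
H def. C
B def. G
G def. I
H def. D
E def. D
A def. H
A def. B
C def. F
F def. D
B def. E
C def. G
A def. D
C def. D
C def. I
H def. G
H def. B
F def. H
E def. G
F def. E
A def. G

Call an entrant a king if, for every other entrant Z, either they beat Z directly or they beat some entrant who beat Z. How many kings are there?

4

A reaches everyone (king).
B cannot reach C in two steps.
C reaches everyone (king).
D cannot reach A, C, H in two steps.
E cannot reach C in two steps.
F reaches everyone (king).
G cannot reach A, C, E, F, H in two steps.
H reaches everyone (king).
I cannot reach A, C, H in two steps.
Kings: A, C, F, H — 4.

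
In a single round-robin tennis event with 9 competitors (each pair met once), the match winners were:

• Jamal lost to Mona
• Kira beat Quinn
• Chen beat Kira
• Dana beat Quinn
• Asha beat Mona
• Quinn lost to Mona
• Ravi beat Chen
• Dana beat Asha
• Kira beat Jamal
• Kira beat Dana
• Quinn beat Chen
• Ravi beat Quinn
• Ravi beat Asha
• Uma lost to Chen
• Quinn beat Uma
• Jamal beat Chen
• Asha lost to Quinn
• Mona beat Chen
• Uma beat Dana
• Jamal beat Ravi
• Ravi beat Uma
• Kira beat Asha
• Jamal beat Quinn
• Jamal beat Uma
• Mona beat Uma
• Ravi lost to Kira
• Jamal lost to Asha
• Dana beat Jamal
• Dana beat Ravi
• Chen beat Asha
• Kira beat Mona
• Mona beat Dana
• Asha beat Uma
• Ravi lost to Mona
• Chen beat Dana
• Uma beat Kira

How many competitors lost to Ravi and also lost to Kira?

Ravi beat: Asha, Chen, Quinn, Uma.
Kira beat: Asha, Dana, Ravi, Jamal, Quinn, Mona.
Both beat: Asha, Quinn — 2.

2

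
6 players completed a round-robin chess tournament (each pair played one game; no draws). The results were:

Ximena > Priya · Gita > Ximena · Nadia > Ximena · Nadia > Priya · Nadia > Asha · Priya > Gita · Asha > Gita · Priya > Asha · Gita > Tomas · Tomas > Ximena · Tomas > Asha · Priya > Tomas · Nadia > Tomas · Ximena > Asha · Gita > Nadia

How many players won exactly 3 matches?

2

Win totals: Tomas 2, Nadia 4, Ximena 2, Gita 3, Priya 3, Asha 1.
Exactly 3: Gita, Priya — 2 players.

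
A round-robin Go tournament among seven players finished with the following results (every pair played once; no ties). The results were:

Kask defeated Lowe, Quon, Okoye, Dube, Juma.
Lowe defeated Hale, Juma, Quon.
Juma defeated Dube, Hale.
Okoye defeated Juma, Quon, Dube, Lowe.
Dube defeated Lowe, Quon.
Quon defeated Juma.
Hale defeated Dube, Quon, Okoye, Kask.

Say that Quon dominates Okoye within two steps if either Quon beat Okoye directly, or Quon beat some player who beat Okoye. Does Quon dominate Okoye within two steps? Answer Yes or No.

Quon did not beat Okoye directly.
Quon beat Juma, but each of them lost to Okoye. No two-step path.

No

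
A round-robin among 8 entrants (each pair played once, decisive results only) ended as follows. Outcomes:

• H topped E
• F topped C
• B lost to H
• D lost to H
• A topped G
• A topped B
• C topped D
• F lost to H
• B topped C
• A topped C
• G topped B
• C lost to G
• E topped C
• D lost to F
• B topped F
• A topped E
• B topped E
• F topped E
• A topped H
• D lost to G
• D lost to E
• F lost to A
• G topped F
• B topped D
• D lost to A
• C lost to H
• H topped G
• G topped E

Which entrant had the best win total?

Win totals: A 7, B 4, C 1, D 0, E 2, F 3, G 5, H 6.
A leads with 7 wins (next highest: 6).

A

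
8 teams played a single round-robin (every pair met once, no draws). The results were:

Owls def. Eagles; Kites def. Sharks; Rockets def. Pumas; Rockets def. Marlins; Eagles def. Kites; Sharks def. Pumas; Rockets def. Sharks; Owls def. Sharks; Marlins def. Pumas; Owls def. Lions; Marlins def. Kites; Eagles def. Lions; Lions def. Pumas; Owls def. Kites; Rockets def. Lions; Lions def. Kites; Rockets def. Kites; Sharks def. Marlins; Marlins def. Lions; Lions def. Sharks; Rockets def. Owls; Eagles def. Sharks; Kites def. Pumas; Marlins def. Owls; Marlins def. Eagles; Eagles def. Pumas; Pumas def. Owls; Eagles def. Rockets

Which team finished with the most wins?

Rockets

Win totals: Lions 3, Marlins 5, Owls 4, Sharks 2, Rockets 6, Eagles 5, Pumas 1, Kites 2.
Rockets leads with 6 wins (next highest: 5).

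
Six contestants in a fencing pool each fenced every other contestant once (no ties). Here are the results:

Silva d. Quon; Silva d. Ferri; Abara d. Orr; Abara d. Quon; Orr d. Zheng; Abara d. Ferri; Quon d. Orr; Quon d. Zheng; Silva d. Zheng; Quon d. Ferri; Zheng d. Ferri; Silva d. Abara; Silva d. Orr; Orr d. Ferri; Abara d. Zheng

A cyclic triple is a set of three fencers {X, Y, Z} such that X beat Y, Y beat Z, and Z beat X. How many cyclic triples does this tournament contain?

Of the C(6,3) = 20 triples, the cyclic ones are: none.
That is 0.

0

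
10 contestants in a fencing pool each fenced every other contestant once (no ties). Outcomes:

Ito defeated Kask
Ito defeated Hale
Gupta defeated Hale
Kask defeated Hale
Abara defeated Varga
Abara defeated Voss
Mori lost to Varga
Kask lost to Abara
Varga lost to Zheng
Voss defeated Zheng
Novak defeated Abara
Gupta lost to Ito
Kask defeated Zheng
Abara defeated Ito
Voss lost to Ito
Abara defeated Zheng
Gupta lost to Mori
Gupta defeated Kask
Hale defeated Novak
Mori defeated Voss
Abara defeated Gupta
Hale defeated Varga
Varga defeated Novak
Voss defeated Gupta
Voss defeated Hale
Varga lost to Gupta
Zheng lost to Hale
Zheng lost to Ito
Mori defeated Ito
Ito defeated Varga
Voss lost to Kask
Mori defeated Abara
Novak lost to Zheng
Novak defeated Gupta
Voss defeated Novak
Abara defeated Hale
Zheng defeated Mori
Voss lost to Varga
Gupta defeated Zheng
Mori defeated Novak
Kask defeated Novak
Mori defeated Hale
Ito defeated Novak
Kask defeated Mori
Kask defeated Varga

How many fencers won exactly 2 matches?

1

Win totals: Gupta 4, Varga 3, Kask 6, Ito 7, Mori 6, Hale 3, Abara 7, Zheng 3, Voss 4, Novak 2.
Exactly 2: Novak — 1 fencer.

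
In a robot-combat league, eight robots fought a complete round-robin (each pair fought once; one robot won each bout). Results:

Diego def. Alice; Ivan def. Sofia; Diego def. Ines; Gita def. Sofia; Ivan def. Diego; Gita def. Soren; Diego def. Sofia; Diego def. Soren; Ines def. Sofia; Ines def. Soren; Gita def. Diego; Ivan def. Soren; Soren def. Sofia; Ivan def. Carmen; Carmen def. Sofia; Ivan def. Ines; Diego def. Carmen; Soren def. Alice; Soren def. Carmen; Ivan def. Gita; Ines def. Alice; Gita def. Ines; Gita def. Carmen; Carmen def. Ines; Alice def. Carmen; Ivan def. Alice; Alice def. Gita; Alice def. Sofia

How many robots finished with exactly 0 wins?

1

Win totals: Ines 3, Carmen 2, Diego 5, Alice 3, Ivan 7, Sofia 0, Soren 3, Gita 5.
Exactly 0: Sofia — 1 robot.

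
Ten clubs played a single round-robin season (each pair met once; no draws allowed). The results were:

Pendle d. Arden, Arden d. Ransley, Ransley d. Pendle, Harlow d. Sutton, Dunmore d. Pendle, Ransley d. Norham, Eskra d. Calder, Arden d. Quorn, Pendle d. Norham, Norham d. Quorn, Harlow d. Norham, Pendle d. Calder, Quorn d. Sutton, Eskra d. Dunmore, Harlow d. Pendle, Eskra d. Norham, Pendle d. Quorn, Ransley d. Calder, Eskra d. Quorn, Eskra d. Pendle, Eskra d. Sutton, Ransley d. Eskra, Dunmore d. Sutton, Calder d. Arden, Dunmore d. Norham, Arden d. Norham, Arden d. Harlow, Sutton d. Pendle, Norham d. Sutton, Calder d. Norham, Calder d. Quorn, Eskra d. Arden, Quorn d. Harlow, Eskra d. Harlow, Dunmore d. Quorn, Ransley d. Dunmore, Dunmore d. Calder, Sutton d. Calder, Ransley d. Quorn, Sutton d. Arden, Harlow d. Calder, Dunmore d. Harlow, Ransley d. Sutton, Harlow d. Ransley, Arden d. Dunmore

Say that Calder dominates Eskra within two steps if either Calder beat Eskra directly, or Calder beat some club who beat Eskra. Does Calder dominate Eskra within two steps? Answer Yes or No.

No

Calder did not beat Eskra directly.
Calder beat Quorn, Arden, Norham, but each of them lost to Eskra. No two-step path.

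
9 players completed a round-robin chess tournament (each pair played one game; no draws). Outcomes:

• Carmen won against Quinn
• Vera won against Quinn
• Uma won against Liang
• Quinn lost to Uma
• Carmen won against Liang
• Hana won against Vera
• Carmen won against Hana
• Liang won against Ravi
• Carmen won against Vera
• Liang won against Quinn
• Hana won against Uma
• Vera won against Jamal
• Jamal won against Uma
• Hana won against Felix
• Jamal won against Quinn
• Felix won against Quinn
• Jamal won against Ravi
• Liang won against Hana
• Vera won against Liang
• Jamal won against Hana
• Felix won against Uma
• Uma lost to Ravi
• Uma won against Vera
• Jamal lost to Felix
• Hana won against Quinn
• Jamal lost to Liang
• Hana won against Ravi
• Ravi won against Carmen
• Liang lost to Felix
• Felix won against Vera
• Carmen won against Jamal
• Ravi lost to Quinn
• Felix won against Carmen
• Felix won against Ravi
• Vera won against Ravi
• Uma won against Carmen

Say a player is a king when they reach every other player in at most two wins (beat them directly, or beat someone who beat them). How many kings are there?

Hana reaches everyone (king).
Uma cannot reach Felix in two steps.
Ravi cannot reach Felix in two steps.
Felix reaches everyone (king).
Carmen reaches everyone (king).
Vera cannot reach Felix in two steps.
Quinn cannot reach Hana, Felix, Vera, Liang, Jamal in two steps.
Liang reaches everyone (king).
Jamal reaches everyone (king).
Kings: Hana, Felix, Carmen, Liang, Jamal — 5.

5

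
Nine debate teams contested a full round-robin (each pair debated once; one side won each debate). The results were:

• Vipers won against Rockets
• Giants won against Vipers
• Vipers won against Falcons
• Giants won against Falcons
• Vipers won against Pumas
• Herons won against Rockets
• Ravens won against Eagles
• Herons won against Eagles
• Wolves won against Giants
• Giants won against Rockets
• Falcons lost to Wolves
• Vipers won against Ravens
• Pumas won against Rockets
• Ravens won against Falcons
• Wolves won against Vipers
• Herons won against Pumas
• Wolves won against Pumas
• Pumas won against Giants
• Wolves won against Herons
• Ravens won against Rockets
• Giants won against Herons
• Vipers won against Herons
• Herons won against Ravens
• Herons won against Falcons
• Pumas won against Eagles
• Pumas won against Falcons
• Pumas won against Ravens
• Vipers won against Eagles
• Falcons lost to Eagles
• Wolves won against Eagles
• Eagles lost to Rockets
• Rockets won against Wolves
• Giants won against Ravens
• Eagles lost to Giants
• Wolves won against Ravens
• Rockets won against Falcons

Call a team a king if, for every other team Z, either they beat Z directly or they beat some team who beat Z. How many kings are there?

Giants reaches everyone (king).
Pumas reaches everyone (king).
Herons cannot reach Vipers in two steps.
Ravens cannot reach Giants, Pumas, Herons, Vipers in two steps.
Wolves reaches everyone (king).
Vipers reaches everyone (king).
Rockets reaches everyone (king).
Eagles cannot reach Giants, Pumas, Herons, Ravens, Wolves, Vipers, Rockets in two steps.
Falcons cannot reach Giants, Pumas, Herons, Ravens, Wolves, Vipers, Rockets, Eagles in two steps.
Kings: Giants, Pumas, Wolves, Vipers, Rockets — 5.

5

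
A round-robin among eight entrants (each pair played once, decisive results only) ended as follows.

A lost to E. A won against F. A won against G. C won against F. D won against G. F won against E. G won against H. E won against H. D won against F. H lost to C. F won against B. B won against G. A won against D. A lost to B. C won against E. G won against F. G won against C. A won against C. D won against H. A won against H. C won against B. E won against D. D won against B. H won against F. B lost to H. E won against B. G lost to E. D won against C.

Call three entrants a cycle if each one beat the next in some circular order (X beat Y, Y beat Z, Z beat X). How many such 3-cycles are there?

14

Win totals: A 5, B 2, C 4, D 5, E 5, F 2, G 3, H 2.
An entrant with w wins dominates both others in C(w,2) triples; summing gives 10 + 1 + 6 + 10 + 10 + 1 + 3 + 1 = 42 transitive triples.
Total triples C(8,3) = 56, so cyclic triples = 56 − 42 = 14.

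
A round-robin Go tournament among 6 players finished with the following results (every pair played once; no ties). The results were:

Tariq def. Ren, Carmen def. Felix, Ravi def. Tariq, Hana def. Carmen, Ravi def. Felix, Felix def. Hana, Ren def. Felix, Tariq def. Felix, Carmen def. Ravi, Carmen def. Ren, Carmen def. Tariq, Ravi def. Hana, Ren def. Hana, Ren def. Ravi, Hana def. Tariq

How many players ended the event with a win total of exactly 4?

1

Win totals: Ravi 3, Hana 2, Felix 1, Ren 3, Tariq 2, Carmen 4.
Exactly 4: Carmen — 1 player.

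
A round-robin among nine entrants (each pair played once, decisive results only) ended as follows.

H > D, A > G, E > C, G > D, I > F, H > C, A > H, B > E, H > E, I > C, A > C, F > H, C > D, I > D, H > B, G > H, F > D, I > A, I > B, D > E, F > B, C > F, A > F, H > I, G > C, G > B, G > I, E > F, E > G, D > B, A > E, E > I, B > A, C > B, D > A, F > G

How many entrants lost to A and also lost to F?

2

A beat: C, E, F, G, H.
F beat: B, D, G, H.
Both beat: G, H — 2.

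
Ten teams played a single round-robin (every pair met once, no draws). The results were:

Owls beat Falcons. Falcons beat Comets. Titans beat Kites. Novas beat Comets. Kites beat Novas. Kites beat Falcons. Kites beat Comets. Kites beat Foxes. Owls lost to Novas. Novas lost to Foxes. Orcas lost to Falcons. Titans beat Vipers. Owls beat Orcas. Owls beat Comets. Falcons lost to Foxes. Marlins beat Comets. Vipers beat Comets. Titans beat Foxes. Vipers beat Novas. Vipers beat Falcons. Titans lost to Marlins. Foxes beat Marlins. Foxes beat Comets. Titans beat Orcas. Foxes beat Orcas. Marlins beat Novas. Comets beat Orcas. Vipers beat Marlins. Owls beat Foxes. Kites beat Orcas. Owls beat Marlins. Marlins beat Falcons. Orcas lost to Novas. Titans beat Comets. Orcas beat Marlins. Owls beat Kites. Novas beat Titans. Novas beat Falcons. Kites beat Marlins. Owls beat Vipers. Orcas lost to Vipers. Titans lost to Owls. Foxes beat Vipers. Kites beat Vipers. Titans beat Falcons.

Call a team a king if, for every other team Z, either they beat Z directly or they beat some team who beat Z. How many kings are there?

Comets cannot reach Novas, Kites, Foxes, Falcons, Owls, Vipers, Titans in two steps.
Orcas cannot reach Kites, Foxes, Owls, Vipers in two steps.
Novas reaches everyone (king).
Marlins reaches everyone (king).
Kites reaches everyone (king).
Foxes cannot reach Kites in two steps.
Falcons cannot reach Novas, Kites, Foxes, Owls, Vipers, Titans in two steps.
Owls reaches everyone (king).
Vipers cannot reach Kites, Foxes in two steps.
Titans cannot reach Owls in two steps.
Kings: Novas, Marlins, Kites, Owls — 4.

4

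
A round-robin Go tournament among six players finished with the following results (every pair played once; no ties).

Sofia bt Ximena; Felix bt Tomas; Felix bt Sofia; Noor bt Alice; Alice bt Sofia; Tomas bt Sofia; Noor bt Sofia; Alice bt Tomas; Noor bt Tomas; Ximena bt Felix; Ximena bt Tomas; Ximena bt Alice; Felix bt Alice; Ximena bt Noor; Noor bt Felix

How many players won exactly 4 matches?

Win totals: Ximena 4, Tomas 1, Sofia 1, Alice 2, Felix 3, Noor 4.
Exactly 4: Ximena, Noor — 2 players.

2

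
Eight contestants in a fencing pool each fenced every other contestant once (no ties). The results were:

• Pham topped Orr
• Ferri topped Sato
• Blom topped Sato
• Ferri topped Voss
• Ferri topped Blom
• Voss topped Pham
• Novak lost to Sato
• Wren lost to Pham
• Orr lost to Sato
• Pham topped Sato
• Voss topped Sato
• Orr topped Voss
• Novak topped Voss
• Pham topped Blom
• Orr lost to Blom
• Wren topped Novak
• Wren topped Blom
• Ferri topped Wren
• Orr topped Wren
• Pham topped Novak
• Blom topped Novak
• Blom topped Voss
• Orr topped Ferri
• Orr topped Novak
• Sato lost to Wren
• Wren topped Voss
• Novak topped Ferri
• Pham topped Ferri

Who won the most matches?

Win totals: Orr 4, Voss 2, Wren 4, Pham 6, Blom 4, Ferri 4, Sato 2, Novak 2.
Pham leads with 6 wins (next highest: 4).

Pham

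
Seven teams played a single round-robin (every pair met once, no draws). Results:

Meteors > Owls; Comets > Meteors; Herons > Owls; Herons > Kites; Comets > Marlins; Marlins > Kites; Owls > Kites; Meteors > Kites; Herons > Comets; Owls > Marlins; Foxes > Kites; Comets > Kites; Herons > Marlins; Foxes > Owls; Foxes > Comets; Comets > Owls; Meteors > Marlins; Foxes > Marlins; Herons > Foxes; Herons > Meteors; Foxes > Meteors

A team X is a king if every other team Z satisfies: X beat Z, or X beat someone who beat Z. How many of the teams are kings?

Herons reaches everyone (king).
Marlins cannot reach Herons, Foxes, Comets, Meteors, Owls in two steps.
Kites cannot reach Herons, Marlins, Foxes, Comets, Meteors, Owls in two steps.
Foxes cannot reach Herons in two steps.
Comets cannot reach Herons, Foxes in two steps.
Meteors cannot reach Herons, Foxes, Comets in two steps.
Owls cannot reach Herons, Foxes, Comets, Meteors in two steps.
Kings: Herons — 1.

1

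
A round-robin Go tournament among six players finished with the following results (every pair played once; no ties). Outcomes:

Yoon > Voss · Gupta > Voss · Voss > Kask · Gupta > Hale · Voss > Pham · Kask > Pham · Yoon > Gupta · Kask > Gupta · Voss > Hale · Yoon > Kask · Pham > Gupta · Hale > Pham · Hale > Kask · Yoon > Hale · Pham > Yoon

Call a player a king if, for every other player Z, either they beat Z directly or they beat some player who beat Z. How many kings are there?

4

Voss reaches everyone (king).
Kask reaches everyone (king).
Gupta cannot reach Yoon in two steps.
Hale cannot reach Voss in two steps.
Yoon reaches everyone (king).
Pham reaches everyone (king).
Kings: Voss, Kask, Yoon, Pham — 4.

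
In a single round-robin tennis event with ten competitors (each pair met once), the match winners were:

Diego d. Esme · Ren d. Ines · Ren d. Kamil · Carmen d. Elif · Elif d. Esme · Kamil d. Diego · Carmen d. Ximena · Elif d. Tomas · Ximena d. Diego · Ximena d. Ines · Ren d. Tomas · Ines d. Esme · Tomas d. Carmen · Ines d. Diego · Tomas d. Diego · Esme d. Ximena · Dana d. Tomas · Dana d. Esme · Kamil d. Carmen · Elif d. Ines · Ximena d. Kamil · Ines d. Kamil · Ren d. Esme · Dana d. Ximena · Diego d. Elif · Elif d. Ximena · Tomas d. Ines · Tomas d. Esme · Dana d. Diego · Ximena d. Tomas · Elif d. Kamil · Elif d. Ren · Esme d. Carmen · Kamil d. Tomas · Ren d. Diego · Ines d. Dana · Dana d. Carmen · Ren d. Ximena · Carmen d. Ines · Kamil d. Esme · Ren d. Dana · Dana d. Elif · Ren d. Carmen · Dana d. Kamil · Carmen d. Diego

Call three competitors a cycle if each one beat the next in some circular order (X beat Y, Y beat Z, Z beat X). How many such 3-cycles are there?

24

Win totals: Ximena 4, Ren 8, Carmen 4, Kamil 4, Esme 2, Tomas 4, Ines 4, Elif 6, Diego 2, Dana 7.
A competitor with w wins dominates both others in C(w,2) triples; summing gives 6 + 28 + 6 + 6 + 1 + 6 + 6 + 15 + 1 + 21 = 96 transitive triples.
Total triples C(10,3) = 120, so cyclic triples = 120 − 96 = 24.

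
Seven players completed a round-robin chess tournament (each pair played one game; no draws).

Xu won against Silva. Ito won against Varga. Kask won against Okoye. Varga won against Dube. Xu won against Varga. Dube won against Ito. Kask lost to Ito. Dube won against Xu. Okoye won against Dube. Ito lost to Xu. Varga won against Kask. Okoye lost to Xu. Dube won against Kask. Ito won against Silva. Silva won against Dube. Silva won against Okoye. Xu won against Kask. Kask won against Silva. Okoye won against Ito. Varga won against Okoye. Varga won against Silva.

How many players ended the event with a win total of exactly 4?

1

Win totals: Varga 4, Xu 5, Kask 2, Dube 3, Ito 3, Silva 2, Okoye 2.
Exactly 4: Varga — 1 player.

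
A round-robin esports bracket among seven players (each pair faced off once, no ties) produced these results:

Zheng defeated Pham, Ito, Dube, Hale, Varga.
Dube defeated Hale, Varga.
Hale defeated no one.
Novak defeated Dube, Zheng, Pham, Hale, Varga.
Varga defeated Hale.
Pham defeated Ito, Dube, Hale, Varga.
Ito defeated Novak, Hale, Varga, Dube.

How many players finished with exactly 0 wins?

1

Win totals: Pham 4, Novak 5, Dube 2, Ito 4, Varga 1, Zheng 5, Hale 0.
Exactly 0: Hale — 1 player.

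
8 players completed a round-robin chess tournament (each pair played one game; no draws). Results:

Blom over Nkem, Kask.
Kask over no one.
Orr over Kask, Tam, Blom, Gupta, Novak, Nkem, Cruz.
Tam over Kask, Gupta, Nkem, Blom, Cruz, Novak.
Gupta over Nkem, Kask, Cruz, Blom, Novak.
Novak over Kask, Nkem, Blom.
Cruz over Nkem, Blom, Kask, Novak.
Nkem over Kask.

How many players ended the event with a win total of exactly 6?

1

Win totals: Novak 3, Blom 2, Cruz 4, Gupta 5, Orr 7, Tam 6, Kask 0, Nkem 1.
Exactly 6: Tam — 1 player.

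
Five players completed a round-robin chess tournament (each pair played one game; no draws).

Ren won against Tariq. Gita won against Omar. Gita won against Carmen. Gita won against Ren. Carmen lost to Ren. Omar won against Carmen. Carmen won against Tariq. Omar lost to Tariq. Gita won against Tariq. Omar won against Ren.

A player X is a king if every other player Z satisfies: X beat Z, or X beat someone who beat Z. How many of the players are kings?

1

Gita reaches everyone (king).
Ren cannot reach Gita in two steps.
Tariq cannot reach Gita in two steps.
Carmen cannot reach Gita, Ren in two steps.
Omar cannot reach Gita in two steps.
Kings: Gita — 1.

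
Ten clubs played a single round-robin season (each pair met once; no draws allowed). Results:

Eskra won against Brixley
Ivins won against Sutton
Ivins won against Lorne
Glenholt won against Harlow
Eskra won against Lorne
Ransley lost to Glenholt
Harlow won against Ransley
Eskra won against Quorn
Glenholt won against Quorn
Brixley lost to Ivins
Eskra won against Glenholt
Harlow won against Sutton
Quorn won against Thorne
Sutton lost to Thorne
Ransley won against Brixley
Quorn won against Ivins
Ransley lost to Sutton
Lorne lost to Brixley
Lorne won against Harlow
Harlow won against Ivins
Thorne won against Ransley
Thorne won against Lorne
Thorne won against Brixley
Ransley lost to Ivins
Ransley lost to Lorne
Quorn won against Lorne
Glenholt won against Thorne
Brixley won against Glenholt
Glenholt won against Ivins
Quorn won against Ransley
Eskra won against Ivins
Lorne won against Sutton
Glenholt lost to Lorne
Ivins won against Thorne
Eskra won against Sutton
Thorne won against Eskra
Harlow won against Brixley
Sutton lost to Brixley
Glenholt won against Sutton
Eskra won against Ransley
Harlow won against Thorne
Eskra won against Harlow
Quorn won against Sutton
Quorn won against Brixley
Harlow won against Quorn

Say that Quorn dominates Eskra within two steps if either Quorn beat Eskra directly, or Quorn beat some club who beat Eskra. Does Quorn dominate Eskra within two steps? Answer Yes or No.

Quorn did not beat Eskra directly.
Quorn beat Ransley, Brixley, Thorne, Sutton, Ivins, Lorne. Of those, Thorne beat Eskra.

Yes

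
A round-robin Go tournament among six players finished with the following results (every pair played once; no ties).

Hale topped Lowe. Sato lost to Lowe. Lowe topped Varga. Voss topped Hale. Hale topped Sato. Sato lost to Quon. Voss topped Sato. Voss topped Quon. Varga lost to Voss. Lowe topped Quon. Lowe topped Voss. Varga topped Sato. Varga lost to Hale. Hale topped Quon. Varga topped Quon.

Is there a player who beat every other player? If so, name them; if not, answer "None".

None

Highest win total is Voss with 4 (out of 5 possible).
Voss lost to Lowe, so no player went undefeated.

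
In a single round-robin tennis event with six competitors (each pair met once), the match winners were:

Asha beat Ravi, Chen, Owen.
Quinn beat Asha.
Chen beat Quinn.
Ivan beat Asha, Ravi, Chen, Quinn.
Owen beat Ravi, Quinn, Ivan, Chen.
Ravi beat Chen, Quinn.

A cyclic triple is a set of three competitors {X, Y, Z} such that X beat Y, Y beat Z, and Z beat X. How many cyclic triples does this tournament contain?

Of the C(6,3) = 20 triples, the cyclic ones are: {Owen, Quinn, Asha}; {Owen, Ivan, Asha}; {Chen, Quinn, Asha}; {Quinn, Asha, Ravi}.
That is 4.

4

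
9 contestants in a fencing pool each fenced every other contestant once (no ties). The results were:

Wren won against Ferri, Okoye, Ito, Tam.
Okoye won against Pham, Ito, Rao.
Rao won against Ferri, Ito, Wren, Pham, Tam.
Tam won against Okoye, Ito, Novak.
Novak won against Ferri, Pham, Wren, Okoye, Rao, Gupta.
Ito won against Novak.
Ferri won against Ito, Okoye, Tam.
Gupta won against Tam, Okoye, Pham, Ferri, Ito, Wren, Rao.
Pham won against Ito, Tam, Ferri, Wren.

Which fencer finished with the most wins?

Gupta

Win totals: Ferri 3, Pham 4, Wren 4, Tam 3, Novak 6, Rao 5, Ito 1, Gupta 7, Okoye 3.
Gupta leads with 7 wins (next highest: 6).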